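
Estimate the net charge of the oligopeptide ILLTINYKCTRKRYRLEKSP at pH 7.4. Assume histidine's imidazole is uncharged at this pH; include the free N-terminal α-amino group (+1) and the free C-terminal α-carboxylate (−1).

At pH ~7.4 the Lys and Arg side chains are protonated (+1), the Asp and Glu side chains are deprotonated (−1), and with His taken as neutral all other side chains carry no charge.
Positive (K, R): K8, R11, K12, R13, R15, K18 → +6.
Negative (D, E): E17 → −1.
The N-terminus (+1) and C-terminus (−1) cancel.
Net charge = (+6) + (−1) = +5.

+5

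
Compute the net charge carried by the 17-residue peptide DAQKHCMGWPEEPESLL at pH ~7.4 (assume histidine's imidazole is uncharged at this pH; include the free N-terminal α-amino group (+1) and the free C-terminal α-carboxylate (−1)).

Near pH 7.4, K and R contribute +1 each, D and E contribute −1 each, and every other side chain (His included, as stated) is uncharged.
Positive (K, R): K4 → +1.
Negative (D, E): D1, E11, E12, E14 → −4.
The N-terminus (+1) and C-terminus (−1) cancel.
Net charge = (+1) + (−4) = −3.

-3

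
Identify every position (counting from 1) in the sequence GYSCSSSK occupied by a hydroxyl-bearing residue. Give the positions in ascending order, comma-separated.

Serine (S), threonine (T), and tyrosine (Y) each carry a hydroxyl group on the side chain.
Matching residues: Y2, S3, S5, S6, S7.

2, 3, 5, 6, 7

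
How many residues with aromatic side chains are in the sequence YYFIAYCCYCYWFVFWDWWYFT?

14

F, W, and Y each carry an aromatic ring on the side chain.
Matching residues: Y1, Y2, F3, Y6, Y9, Y11, W12, F13, F15, W16, W18, W19, Y20, F21.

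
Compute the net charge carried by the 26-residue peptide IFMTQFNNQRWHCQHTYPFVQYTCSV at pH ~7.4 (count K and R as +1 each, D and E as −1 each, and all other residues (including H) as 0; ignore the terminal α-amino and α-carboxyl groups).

+1

Positive (K, R): R10 → +1.
Negative (D, E): none → −0.
Net charge = (+1) + (−0) = +1.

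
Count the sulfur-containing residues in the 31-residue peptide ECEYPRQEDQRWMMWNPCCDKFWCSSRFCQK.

7

Only Cys (C) and Met (M) have a sulfur atom in the side chain.
Matching residues: C2, M13, M14, C18, C19, C24, C29.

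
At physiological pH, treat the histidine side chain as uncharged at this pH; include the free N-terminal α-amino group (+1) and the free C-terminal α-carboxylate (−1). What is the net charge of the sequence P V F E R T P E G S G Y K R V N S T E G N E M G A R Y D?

-1

At pH ~7.4 the Lys and Arg side chains are protonated (+1), the Asp and Glu side chains are deprotonated (−1), and with His taken as neutral all other side chains carry no charge.
Positive (K, R): R5, K13, R14, R26 → +4.
Negative (D, E): E4, E8, E19, E22, D28 → −5.
The N-terminus (+1) and C-terminus (−1) cancel.
Net charge = (+4) + (−5) = −1.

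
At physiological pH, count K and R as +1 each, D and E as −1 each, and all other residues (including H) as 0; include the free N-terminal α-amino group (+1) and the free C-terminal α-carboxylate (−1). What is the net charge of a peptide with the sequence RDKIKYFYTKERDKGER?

+3

Positive (K, R): R1, K3, K5, K10, R12, K14, R17 → +7.
Negative (D, E): D2, E11, D13, E16 → −4.
The N-terminus (+1) and C-terminus (−1) cancel.
Net charge = (+7) + (−4) = +3.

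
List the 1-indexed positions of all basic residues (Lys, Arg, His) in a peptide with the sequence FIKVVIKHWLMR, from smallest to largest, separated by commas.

Matching residues: K3, K7, H8, R12.

3, 7, 8, 12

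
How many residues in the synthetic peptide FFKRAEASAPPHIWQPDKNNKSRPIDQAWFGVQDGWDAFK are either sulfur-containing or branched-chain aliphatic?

Sulfur-containing: C, M. Branched-chain aliphatic: I, L, V.
Sulfur-containing residues here: none (0).
Branched-chain aliphatic residues here: I13, I25, V32 (3).
The two groups share no amino acid, so total = 0 + 3 = 3.

3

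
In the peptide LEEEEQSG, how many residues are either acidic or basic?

Acidic: D, E. Basic: H, K, R.
Acidic residues here: E2, E3, E4, E5 (4).
Basic residues here: none (0).
The two groups share no amino acid, so total = 4 + 0 = 4.

4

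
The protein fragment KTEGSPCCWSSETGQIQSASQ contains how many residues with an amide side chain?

3

Asparagine (N) and glutamine (Q) have uncharged amide side chains.
Matching residues: Q15, Q17, Q21.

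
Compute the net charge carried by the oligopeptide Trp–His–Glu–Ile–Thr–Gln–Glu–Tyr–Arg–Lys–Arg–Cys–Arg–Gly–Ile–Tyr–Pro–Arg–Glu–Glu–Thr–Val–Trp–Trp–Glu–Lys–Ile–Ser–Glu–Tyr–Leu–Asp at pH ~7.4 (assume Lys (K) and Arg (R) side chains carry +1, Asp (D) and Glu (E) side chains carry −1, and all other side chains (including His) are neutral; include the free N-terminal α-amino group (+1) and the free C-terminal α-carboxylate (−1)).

Positive (K, R): Arg9, Lys10, Arg11, Arg13, Arg18, Lys26 → +6.
Negative (D, E): Glu3, Glu7, Glu19, Glu20, Glu25, Glu29, Asp32 → −7.
The N-terminus (+1) and C-terminus (−1) cancel.
Net charge = (+6) + (−7) = −1.

-1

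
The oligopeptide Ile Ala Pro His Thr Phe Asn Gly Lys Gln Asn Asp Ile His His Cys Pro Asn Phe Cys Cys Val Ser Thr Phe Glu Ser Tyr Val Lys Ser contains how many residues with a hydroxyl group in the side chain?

Serine (S), threonine (T), and tyrosine (Y) each carry a hydroxyl group on the side chain.
Matching residues: Thr5, Ser23, Thr24, Ser27, Tyr28, Ser31.

6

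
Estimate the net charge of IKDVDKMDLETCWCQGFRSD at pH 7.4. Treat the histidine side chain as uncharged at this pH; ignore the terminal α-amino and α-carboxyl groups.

The side chains ionized at physiological pH are Lys/Arg (+1) and Asp/Glu (−1); with His treated as neutral, nothing else contributes.
Positive (K, R): K2, K6, R18 → +3.
Negative (D, E): D3, D5, D8, E10, D20 → −5.
Net charge = (+3) + (−5) = −2.

-2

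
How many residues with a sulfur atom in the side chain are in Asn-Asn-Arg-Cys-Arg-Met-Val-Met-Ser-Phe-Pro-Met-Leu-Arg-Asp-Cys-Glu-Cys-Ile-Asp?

The sulfur-bearing residues are cysteine (–SH) and methionine (–S–CH₃).
Matching residues: Cys4, Met6, Met8, Met12, Cys16, Cys18.

6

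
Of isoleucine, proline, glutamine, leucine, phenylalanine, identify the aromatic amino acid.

phenylalanine

Phenylalanine (F), tryptophan (W), and tyrosine (Y) have aromatic ring side chains.
Of the listed options, only phenylalanine belongs to this group.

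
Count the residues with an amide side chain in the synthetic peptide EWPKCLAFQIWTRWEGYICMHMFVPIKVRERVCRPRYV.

Asparagine (N) and glutamine (Q) have uncharged amide side chains.
Matching residues: Q9.

1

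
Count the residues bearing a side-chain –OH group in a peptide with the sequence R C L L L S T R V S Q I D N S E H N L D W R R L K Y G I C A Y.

6

S, T, and Y are the three residues with a side-chain hydroxyl.
Matching residues: S6, T7, S10, S15, Y26, Y31.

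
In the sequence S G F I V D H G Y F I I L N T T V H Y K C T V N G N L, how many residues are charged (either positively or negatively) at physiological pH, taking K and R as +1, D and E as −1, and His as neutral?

2

Charged side chains at pH ~7.4: K, R (positive); D, E (negative).
Matching residues: D6, K20.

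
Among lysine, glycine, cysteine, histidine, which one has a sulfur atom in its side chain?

cysteine

The sulfur-bearing residues are cysteine (–SH) and methionine (–S–CH₃).
Of the listed options, only cysteine belongs to this group.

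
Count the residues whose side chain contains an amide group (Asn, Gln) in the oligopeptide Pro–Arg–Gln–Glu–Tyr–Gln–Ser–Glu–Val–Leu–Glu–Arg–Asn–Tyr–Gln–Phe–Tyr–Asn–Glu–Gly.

Matching residues: Gln3, Gln6, Asn13, Gln15, Asn18.

5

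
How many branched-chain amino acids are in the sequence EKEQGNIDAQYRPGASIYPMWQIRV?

The BCAAs are Val, Leu, and Ile — aliphatic side chains with a branch point.
Matching residues: I7, I17, I23, V25.

4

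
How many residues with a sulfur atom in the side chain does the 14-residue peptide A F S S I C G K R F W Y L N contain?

The sulfur-bearing residues are cysteine (–SH) and methionine (–S–CH₃).
Matching residues: C6.

1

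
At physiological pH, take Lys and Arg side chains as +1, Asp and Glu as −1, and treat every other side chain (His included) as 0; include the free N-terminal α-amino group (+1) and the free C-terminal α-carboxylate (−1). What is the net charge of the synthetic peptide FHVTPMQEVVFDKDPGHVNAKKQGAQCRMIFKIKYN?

Positive (K, R): K13, K21, K22, R28, K32, K34 → +6.
Negative (D, E): E8, D12, D14 → −3.
The N-terminus (+1) and C-terminus (−1) cancel.
Net charge = (+6) + (−3) = +3.

+3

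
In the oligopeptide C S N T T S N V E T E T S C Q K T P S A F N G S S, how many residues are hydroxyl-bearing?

11

S, T, and Y are the three residues with a side-chain hydroxyl.
Matching residues: S2, T4, T5, S6, T10, T12, S13, T17, S19, S24, S25.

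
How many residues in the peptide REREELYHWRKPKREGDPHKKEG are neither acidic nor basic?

7

Acidic: D, E. Basic: K, R, H. All other residues are neither.
Matching residues: L6, Y7, W9, P12, G16, P18, G23.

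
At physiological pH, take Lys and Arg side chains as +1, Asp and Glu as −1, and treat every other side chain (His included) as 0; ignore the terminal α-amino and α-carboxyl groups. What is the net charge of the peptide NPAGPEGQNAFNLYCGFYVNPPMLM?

-1

Positive (K, R): none → +0.
Negative (D, E): E6 → −1.
Net charge = (+0) + (−1) = −1.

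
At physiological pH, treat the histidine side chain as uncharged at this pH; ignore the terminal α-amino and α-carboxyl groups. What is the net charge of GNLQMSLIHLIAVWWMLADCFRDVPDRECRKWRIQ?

+1

The side chains ionized at physiological pH are Lys/Arg (+1) and Asp/Glu (−1); with His treated as neutral, nothing else contributes.
Positive (K, R): R22, R27, R30, K31, R33 → +5.
Negative (D, E): D19, D23, D26, E28 → −4.
Net charge = (+5) + (−4) = +1.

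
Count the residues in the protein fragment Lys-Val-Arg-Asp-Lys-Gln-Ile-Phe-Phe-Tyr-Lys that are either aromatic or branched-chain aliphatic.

Aromatic: F, W, Y. Branched-chain aliphatic: I, L, V.
Aromatic residues here: Phe8, Phe9, Tyr10 (3).
Branched-chain aliphatic residues here: Val2, Ile7 (2).
The two groups share no amino acid, so total = 3 + 2 = 5.

5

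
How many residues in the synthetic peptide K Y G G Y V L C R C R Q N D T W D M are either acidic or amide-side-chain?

4

Acidic: D, E. Amide-side-chain: N, Q.
Acidic residues here: D14, D17 (2).
Amide-side-chain residues here: Q12, N13 (2).
The two groups share no amino acid, so total = 2 + 2 = 4.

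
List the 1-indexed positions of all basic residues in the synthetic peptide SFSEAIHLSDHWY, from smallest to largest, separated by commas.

Lysine (K), arginine (R), and histidine (H) have basic, nitrogen-containing side chains.
Matching residues: H7, H11.

7, 11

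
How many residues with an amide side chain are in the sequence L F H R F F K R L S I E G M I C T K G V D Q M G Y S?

Only N (asparagine) and Q (glutamine) carry a side-chain carboxamide.
Matching residues: Q22.

1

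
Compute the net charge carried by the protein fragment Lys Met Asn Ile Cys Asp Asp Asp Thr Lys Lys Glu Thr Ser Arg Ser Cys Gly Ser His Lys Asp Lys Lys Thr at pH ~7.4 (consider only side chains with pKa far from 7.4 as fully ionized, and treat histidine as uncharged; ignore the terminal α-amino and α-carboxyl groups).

Near pH 7.4, K and R contribute +1 each, D and E contribute −1 each, and every other side chain (His included, as stated) is uncharged.
Positive (K, R): Lys1, Lys10, Lys11, Arg15, Lys21, Lys23, Lys24 → +7.
Negative (D, E): Asp6, Asp7, Asp8, Glu12, Asp22 → −5.
Net charge = (+7) + (−5) = +2.

+2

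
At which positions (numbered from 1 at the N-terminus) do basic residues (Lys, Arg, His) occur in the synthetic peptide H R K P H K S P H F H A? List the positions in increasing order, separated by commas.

Matching residues: H1, R2, K3, H5, K6, H9, H11.

1, 2, 3, 5, 6, 9, 11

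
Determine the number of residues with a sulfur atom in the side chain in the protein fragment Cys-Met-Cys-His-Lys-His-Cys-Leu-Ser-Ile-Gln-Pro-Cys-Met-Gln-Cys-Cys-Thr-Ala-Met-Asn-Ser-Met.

Only Cys (C) and Met (M) have a sulfur atom in the side chain.
Matching residues: Cys1, Met2, Cys3, Cys7, Cys13, Met14, Cys16, Cys17, Met20, Met23.

10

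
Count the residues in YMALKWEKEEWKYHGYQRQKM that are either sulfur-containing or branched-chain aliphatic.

Sulfur-containing: C, M. Branched-chain aliphatic: I, L, V.
Sulfur-containing residues here: M2, M21 (2).
Branched-chain aliphatic residues here: L4 (1).
The two groups share no amino acid, so total = 2 + 1 = 3.

3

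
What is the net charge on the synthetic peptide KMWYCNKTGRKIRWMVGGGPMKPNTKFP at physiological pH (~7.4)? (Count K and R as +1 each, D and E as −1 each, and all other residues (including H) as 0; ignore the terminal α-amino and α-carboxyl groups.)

Positive (K, R): K1, K7, R10, K11, R13, K22, K26 → +7.
Negative (D, E): none → −0.
Net charge = (+7) + (−0) = +7.

+7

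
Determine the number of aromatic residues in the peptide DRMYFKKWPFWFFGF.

F, W, and Y each carry an aromatic ring on the side chain.
Matching residues: Y4, F5, W8, F10, W11, F12, F13, F15.

8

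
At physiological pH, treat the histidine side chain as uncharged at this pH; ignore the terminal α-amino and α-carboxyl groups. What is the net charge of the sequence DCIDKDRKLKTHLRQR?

+3

At pH ~7.4 the Lys and Arg side chains are protonated (+1), the Asp and Glu side chains are deprotonated (−1), and with His taken as neutral all other side chains carry no charge.
Positive (K, R): K5, R7, K8, K10, R14, R16 → +6.
Negative (D, E): D1, D4, D6 → −3.
Net charge = (+6) + (−3) = +3.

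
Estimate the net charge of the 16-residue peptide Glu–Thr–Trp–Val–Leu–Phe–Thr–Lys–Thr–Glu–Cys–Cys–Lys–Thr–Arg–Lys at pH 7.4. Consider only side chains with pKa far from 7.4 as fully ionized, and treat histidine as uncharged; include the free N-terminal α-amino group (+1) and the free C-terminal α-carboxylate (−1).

+2

Near pH 7.4, K and R contribute +1 each, D and E contribute −1 each, and every other side chain (His included, as stated) is uncharged.
Positive (K, R): Lys8, Lys13, Arg15, Lys16 → +4.
Negative (D, E): Glu1, Glu10 → −2.
The N-terminus (+1) and C-terminus (−1) cancel.
Net charge = (+4) + (−2) = +2.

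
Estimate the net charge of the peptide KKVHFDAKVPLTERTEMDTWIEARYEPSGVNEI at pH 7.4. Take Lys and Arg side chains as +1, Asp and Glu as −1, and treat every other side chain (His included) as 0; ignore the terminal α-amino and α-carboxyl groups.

Positive (K, R): K1, K2, K8, R14, R24 → +5.
Negative (D, E): D6, E13, E16, D18, E22, E26, E32 → −7.
Net charge = (+5) + (−7) = −2.

-2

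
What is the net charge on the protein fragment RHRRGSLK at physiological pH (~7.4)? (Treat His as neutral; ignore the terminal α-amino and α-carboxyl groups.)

+4

Near pH 7.4, K and R contribute +1 each, D and E contribute −1 each, and every other side chain (His included, as stated) is uncharged.
Positive (K, R): R1, R3, R4, K8 → +4.
Negative (D, E): none → −0.
Net charge = (+4) + (−0) = +4.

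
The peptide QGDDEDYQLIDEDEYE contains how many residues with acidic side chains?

9

Aspartate (D) and glutamate (E) have carboxylic-acid side chains and are the acidic amino acids.
Matching residues: D3, D4, E5, D6, D11, E12, D13, E14, E16.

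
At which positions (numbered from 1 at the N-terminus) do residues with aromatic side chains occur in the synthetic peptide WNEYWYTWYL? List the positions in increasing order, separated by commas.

1, 4, 5, 6, 8, 9

F, W, and Y each carry an aromatic ring on the side chain.
Matching residues: W1, Y4, W5, Y6, W8, Y9.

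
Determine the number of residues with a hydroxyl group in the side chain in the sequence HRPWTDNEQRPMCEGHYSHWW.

3

Serine (S), threonine (T), and tyrosine (Y) each carry a hydroxyl group on the side chain.
Matching residues: T5, Y17, S18.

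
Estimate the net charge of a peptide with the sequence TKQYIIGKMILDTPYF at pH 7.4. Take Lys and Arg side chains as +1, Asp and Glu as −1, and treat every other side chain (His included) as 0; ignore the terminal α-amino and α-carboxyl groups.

Positive (K, R): K2, K8 → +2.
Negative (D, E): D12 → −1.
Net charge = (+2) + (−1) = +1.

+1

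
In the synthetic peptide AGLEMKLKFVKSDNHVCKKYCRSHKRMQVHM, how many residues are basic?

Lysine (K), arginine (R), and histidine (H) have basic, nitrogen-containing side chains.
Matching residues: K6, K8, K11, H15, K18, K19, R22, H24, K25, R26, H30.

11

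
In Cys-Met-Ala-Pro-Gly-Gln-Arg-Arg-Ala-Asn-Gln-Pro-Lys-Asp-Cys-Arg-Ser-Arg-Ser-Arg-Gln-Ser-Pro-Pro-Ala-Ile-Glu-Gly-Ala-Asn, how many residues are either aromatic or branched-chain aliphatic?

1

Aromatic: F, W, Y. Branched-chain aliphatic: I, L, V.
Aromatic residues here: none (0).
Branched-chain aliphatic residues here: Ile26 (1).
The two groups share no amino acid, so total = 0 + 1 = 1.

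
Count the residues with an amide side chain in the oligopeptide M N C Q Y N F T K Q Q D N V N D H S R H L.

7

Asparagine (N) and glutamine (Q) have uncharged amide side chains.
Matching residues: N2, Q4, N6, Q10, Q11, N13, N15.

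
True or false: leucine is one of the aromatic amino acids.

F, W, and Y each carry an aromatic ring on the side chain.
Leucine is not in this group.

False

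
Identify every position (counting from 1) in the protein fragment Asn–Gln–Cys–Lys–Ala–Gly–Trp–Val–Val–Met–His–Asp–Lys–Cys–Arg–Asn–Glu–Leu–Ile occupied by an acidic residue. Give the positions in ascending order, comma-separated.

12, 17

Only D (aspartate) and E (glutamate) carry a side-chain carboxylic acid.
Matching residues: Asp12, Glu17.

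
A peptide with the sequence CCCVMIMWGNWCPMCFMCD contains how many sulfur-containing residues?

Only Cys (C) and Met (M) have a sulfur atom in the side chain.
Matching residues: C1, C2, C3, M5, M7, C12, M14, C15, M17, C18.

10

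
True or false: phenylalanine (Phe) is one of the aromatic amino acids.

True

F, W, and Y each carry an aromatic ring on the side chain.
Phenylalanine is in this group.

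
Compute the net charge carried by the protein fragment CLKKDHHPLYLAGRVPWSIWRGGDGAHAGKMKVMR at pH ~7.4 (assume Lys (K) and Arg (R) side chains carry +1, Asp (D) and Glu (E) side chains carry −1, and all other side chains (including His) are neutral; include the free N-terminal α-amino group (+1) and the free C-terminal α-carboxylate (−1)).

Positive (K, R): K3, K4, R14, R21, K30, K32, R35 → +7.
Negative (D, E): D5, D24 → −2.
The N-terminus (+1) and C-terminus (−1) cancel.
Net charge = (+7) + (−2) = +5.

+5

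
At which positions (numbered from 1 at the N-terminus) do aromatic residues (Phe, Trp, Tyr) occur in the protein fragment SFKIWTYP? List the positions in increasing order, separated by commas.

2, 5, 7

Matching residues: F2, W5, Y7.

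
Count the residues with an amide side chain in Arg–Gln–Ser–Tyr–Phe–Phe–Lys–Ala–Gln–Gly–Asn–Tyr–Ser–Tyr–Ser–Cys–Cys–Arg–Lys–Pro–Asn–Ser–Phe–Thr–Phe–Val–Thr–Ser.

4

Only N (asparagine) and Q (glutamine) carry a side-chain carboxamide.
Matching residues: Gln2, Gln9, Asn11, Asn21.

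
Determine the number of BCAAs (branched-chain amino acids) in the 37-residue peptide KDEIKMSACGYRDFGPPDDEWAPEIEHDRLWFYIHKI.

5

V, L, and I make up the branched-chain aliphatic group.
Matching residues: I4, I25, L30, I34, I37.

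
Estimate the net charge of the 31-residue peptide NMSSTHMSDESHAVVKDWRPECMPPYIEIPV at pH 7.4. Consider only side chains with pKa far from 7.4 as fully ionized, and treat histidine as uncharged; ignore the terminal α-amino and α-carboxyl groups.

The side chains ionized at physiological pH are Lys/Arg (+1) and Asp/Glu (−1); with His treated as neutral, nothing else contributes.
Positive (K, R): K16, R19 → +2.
Negative (D, E): D9, E10, D17, E21, E28 → −5.
Net charge = (+2) + (−5) = −3.

-3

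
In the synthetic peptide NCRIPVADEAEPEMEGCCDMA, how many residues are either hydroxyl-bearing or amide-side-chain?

Hydroxyl-bearing: S, T, Y. Amide-side-chain: N, Q.
Hydroxyl-bearing residues here: none (0).
Amide-side-chain residues here: N1 (1).
The two groups share no amino acid, so total = 0 + 1 = 1.

1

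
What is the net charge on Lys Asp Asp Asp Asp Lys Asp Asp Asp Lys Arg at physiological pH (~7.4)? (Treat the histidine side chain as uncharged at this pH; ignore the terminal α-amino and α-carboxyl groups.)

-3

The side chains ionized at physiological pH are Lys/Arg (+1) and Asp/Glu (−1); with His treated as neutral, nothing else contributes.
Positive (K, R): Lys1, Lys6, Lys10, Arg11 → +4.
Negative (D, E): Asp2, Asp3, Asp4, Asp5, Asp7, Asp8, Asp9 → −7.
Net charge = (+4) + (−7) = −3.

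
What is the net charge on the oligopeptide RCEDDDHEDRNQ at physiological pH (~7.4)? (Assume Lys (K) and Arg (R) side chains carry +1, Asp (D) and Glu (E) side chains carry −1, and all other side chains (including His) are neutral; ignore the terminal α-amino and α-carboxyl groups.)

Positive (K, R): R1, R10 → +2.
Negative (D, E): E3, D4, D5, D6, E8, D9 → −6.
Net charge = (+2) + (−6) = −4.

-4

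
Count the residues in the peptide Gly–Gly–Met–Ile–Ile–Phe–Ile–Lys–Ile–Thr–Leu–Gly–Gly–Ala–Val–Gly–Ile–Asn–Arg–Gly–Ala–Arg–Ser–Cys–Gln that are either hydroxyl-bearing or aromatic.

Hydroxyl-bearing: S, T, Y. Aromatic: F, W, Y.
Hydroxyl-bearing residues here: Thr10, Ser23 (2).
Aromatic residues here: Phe6 (1).
(Y belongs to both groups, but none appear in this sequence.) Total = 2 + 1 = 3.

3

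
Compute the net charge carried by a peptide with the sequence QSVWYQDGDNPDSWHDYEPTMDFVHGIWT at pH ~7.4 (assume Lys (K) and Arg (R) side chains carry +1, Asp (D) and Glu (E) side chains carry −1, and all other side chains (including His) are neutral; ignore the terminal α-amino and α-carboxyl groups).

Positive (K, R): none → +0.
Negative (D, E): D7, D9, D12, D16, E18, D22 → −6.
Net charge = (+0) + (−6) = −6.

-6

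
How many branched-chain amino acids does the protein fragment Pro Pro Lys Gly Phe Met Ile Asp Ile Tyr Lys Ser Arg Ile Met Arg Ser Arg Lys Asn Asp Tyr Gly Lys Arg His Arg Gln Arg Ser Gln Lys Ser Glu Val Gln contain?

4

The BCAAs are Val, Leu, and Ile — aliphatic side chains with a branch point.
Matching residues: Ile7, Ile9, Ile14, Val35.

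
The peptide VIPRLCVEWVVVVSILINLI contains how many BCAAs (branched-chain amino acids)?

The BCAAs are Val, Leu, and Ile — aliphatic side chains with a branch point.
Matching residues: V1, I2, L5, V7, V10, V11, V12, V13, I15, L16, I17, L19, I20.

13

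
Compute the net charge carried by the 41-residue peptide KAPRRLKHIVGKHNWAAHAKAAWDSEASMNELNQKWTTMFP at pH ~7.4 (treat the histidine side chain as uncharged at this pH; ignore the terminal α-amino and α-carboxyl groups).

The side chains ionized at physiological pH are Lys/Arg (+1) and Asp/Glu (−1); with His treated as neutral, nothing else contributes.
Positive (K, R): K1, R4, R5, K7, K12, K20, K35 → +7.
Negative (D, E): D24, E26, E31 → −3.
Net charge = (+7) + (−3) = +4.

+4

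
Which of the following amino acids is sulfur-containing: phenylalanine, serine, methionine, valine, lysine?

methionine

Cysteine (C, thiol) and methionine (M, thioether) are the two sulfur-containing amino acids.
Of the listed options, only methionine belongs to this group.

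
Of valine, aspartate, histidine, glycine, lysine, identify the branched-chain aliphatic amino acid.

valine

The BCAAs are Val, Leu, and Ile — aliphatic side chains with a branch point.
Of the listed options, only valine belongs to this group.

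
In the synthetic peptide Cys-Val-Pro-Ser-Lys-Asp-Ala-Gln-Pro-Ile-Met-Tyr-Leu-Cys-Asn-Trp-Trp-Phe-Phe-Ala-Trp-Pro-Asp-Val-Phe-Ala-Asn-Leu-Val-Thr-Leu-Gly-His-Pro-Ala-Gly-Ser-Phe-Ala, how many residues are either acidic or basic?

4

Acidic: D, E. Basic: H, K, R.
Acidic residues here: Asp6, Asp23 (2).
Basic residues here: Lys5, His33 (2).
The two groups share no amino acid, so total = 2 + 2 = 4.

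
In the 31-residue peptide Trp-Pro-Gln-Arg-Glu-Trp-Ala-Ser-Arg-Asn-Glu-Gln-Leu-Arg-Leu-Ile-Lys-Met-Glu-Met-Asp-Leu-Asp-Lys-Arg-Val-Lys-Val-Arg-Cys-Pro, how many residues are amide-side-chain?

The amide-side-chain residues are Asn (N) and Gln (Q).
Matching residues: Gln3, Asn10, Gln12.

3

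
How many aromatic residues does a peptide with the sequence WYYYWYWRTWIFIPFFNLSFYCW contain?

14

Phenylalanine (F), tryptophan (W), and tyrosine (Y) have aromatic ring side chains.
Matching residues: W1, Y2, Y3, Y4, W5, Y6, W7, W10, F12, F15, F16, F20, Y21, W23.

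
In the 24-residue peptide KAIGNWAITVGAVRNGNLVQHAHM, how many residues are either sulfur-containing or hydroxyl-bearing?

2

Sulfur-containing: C, M. Hydroxyl-bearing: S, T, Y.
Sulfur-containing residues here: M24 (1).
Hydroxyl-bearing residues here: T9 (1).
The two groups share no amino acid, so total = 1 + 1 = 2.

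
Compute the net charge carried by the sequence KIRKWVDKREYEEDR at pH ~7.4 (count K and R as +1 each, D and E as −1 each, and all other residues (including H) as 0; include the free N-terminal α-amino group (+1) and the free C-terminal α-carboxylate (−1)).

+1

Positive (K, R): K1, R3, K4, K8, R9, R15 → +6.
Negative (D, E): D7, E10, E12, E13, D14 → −5.
The N-terminus (+1) and C-terminus (−1) cancel.
Net charge = (+6) + (−5) = +1.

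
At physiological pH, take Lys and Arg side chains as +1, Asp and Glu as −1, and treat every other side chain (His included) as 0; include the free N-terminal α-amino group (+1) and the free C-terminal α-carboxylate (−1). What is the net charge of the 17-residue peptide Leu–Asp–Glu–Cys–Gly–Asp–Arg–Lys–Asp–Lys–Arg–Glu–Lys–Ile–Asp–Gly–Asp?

-2

Positive (K, R): Arg7, Lys8, Lys10, Arg11, Lys13 → +5.
Negative (D, E): Asp2, Glu3, Asp6, Asp9, Glu12, Asp15, Asp17 → −7.
The N-terminus (+1) and C-terminus (−1) cancel.
Net charge = (+5) + (−7) = −2.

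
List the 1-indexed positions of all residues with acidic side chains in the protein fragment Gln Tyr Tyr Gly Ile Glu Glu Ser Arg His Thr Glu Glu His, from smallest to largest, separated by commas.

6, 7, 12, 13

Only D (aspartate) and E (glutamate) carry a side-chain carboxylic acid.
Matching residues: Glu6, Glu7, Glu12, Glu13.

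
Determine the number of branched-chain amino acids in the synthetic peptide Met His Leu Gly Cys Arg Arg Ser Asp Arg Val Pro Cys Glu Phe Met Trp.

Valine (V), leucine (L), and isoleucine (I) are the branched-chain amino acids.
Matching residues: Leu3, Val11.

2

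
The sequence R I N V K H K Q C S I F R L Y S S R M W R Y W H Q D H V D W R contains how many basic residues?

10

K, R, and H are the three residues with basic side chains (ε-amine, guanidinium, and imidazole respectively).
Matching residues: R1, K5, H6, K7, R13, R18, R21, H24, H27, R31.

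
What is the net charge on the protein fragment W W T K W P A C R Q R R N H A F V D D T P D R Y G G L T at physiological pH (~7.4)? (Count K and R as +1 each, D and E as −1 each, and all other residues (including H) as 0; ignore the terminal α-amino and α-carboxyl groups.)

Positive (K, R): K4, R9, R11, R12, R23 → +5.
Negative (D, E): D18, D19, D22 → −3.
Net charge = (+5) + (−3) = +2.

+2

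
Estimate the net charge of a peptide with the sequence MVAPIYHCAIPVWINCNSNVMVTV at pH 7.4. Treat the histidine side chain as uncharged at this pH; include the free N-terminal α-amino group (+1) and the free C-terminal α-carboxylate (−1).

0

At pH ~7.4 the Lys and Arg side chains are protonated (+1), the Asp and Glu side chains are deprotonated (−1), and with His taken as neutral all other side chains carry no charge.
Positive (K, R): none → +0.
Negative (D, E): none → −0.
The N-terminus (+1) and C-terminus (−1) cancel.
Net charge = (+0) + (−0) = 0.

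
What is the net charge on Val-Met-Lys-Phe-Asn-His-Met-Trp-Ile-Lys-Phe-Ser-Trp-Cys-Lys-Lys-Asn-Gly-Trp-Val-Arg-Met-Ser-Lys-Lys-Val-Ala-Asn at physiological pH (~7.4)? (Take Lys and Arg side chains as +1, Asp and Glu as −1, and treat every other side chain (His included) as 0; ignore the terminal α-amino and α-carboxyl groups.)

+7

Positive (K, R): Lys3, Lys10, Lys15, Lys16, Arg21, Lys24, Lys25 → +7.
Negative (D, E): none → −0.
Net charge = (+7) + (−0) = +7.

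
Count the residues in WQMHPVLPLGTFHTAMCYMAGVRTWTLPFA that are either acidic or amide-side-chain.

1

Acidic: D, E. Amide-side-chain: N, Q.
Acidic residues here: none (0).
Amide-side-chain residues here: Q2 (1).
The two groups share no amino acid, so total = 0 + 1 = 1.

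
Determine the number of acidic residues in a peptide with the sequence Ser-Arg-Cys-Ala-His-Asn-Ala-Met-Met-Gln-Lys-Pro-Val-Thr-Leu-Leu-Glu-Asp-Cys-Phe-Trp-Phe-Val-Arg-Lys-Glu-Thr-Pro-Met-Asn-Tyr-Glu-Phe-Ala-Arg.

Aspartate (D) and glutamate (E) have carboxylic-acid side chains and are the acidic amino acids.
Matching residues: Glu17, Asp18, Glu26, Glu32.

4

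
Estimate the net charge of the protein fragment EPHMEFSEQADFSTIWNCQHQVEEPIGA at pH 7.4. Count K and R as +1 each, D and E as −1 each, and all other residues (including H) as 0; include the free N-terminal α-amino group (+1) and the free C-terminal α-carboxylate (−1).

Positive (K, R): none → +0.
Negative (D, E): E1, E5, E8, D11, E23, E24 → −6.
The N-terminus (+1) and C-terminus (−1) cancel.
Net charge = (+0) + (−6) = −6.

-6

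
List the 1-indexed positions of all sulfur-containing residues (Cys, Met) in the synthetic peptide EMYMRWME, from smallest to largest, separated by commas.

2, 4, 7

Matching residues: M2, M4, M7.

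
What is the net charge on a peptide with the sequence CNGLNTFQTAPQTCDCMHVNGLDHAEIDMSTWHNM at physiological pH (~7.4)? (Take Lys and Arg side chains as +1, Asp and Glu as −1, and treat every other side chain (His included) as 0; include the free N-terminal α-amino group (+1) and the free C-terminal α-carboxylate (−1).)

Positive (K, R): none → +0.
Negative (D, E): D15, D23, E26, D28 → −4.
The N-terminus (+1) and C-terminus (−1) cancel.
Net charge = (+0) + (−4) = −4.

-4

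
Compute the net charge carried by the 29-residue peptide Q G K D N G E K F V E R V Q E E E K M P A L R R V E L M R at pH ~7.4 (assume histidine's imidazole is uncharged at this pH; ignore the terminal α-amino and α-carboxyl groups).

Near pH 7.4, K and R contribute +1 each, D and E contribute −1 each, and every other side chain (His included, as stated) is uncharged.
Positive (K, R): K3, K8, R12, K18, R23, R24, R29 → +7.
Negative (D, E): D4, E7, E11, E15, E16, E17, E26 → −7.
Net charge = (+7) + (−7) = 0.

0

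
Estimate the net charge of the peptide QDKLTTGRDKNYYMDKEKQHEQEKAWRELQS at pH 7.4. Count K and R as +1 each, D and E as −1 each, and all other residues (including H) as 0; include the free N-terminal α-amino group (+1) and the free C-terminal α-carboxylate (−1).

Positive (K, R): K3, R8, K10, K16, K18, K24, R27 → +7.
Negative (D, E): D2, D9, D15, E17, E21, E23, E28 → −7.
The N-terminus (+1) and C-terminus (−1) cancel.
Net charge = (+7) + (−7) = 0.

0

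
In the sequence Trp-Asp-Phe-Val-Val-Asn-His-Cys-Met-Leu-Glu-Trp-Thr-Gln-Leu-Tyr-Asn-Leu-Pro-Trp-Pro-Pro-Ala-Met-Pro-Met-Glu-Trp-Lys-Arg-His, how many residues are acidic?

Only D (aspartate) and E (glutamate) carry a side-chain carboxylic acid.
Matching residues: Asp2, Glu11, Glu27.

3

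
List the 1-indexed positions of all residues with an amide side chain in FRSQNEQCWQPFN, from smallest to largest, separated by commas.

4, 5, 7, 10, 13

The amide-side-chain residues are Asn (N) and Gln (Q).
Matching residues: Q4, N5, Q7, Q10, N13.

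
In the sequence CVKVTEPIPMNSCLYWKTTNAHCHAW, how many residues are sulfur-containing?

The sulfur-bearing residues are cysteine (–SH) and methionine (–S–CH₃).
Matching residues: C1, M10, C13, C23.

4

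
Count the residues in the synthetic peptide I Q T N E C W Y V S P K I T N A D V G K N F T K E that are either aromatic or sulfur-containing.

Aromatic: F, W, Y. Sulfur-containing: C, M.
Aromatic residues here: W7, Y8, F22 (3).
Sulfur-containing residues here: C6 (1).
The two groups share no amino acid, so total = 3 + 1 = 4.

4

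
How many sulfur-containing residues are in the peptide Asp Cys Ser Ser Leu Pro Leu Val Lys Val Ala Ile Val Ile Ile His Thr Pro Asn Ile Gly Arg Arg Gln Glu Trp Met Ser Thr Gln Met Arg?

Only Cys (C) and Met (M) have a sulfur atom in the side chain.
Matching residues: Cys2, Met27, Met31.

3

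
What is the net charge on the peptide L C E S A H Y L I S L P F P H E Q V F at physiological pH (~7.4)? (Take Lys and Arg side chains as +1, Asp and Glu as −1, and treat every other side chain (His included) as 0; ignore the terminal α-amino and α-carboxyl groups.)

Positive (K, R): none → +0.
Negative (D, E): E3, E16 → −2.
Net charge = (+0) + (−2) = −2.

-2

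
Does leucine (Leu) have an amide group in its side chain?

Only N (asparagine) and Q (glutamine) carry a side-chain carboxamide.
Leucine is not in this group.

No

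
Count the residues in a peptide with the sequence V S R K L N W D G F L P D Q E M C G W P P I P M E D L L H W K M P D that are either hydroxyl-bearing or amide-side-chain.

Hydroxyl-bearing: S, T, Y. Amide-side-chain: N, Q.
Hydroxyl-bearing residues here: S2 (1).
Amide-side-chain residues here: N6, Q14 (2).
The two groups share no amino acid, so total = 1 + 2 = 3.

3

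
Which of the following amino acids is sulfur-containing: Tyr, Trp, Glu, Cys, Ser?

Cys

The sulfur-bearing residues are cysteine (–SH) and methionine (–S–CH₃).
Of the listed options, only Cys belongs to this group.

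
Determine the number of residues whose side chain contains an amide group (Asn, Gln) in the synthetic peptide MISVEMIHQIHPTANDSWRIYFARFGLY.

Matching residues: Q9, N15.

2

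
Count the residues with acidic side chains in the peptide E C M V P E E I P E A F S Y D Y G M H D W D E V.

8

The acidic residues are Asp (D) and Glu (E), whose side chains end in a carboxylate group.
Matching residues: E1, E6, E7, E10, D15, D20, D22, E23.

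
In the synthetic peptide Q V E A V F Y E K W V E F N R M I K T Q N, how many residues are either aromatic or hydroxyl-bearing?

5

Aromatic: F, W, Y. Hydroxyl-bearing: S, T, Y.
Aromatic residues here: F6, Y7, W10, F13 (4).
Hydroxyl-bearing residues here: Y7, T19 (2).
Y is in both groups, so the 1 Y residue must not be double-counted.
Total = 4 + 2 − 1 = 5.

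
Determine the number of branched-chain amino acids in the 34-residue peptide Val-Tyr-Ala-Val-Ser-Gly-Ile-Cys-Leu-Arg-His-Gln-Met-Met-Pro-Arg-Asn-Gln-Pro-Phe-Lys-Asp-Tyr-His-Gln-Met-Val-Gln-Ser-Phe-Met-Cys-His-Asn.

5

V, L, and I make up the branched-chain aliphatic group.
Matching residues: Val1, Val4, Ile7, Leu9, Val27.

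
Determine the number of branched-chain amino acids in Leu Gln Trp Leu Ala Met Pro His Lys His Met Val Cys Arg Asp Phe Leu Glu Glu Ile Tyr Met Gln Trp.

V, L, and I make up the branched-chain aliphatic group.
Matching residues: Leu1, Leu4, Val12, Leu17, Ile20.

5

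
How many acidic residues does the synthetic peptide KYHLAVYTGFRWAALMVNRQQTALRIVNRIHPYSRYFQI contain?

The acidic residues are Asp (D) and Glu (E), whose side chains end in a carboxylate group.
None of the 39 residues belong to this group.

0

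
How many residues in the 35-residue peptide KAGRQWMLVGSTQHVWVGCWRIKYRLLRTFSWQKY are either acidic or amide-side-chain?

Acidic: D, E. Amide-side-chain: N, Q.
Acidic residues here: none (0).
Amide-side-chain residues here: Q5, Q13, Q33 (3).
The two groups share no amino acid, so total = 0 + 3 = 3.

3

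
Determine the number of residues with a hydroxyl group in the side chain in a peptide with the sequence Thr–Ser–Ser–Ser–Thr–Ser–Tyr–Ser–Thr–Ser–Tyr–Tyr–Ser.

13

The –OH-bearing residues are Ser, Thr (aliphatic alcohols), and Tyr (phenol).
Matching residues: Thr1, Ser2, Ser3, Ser4, Thr5, Ser6, Tyr7, Ser8, Thr9, Ser10, Tyr11, Tyr12, Ser13.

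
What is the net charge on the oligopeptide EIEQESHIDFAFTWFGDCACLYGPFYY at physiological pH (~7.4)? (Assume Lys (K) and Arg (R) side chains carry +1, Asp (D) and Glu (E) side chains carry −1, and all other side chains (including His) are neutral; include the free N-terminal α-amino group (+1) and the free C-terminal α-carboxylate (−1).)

-5

Positive (K, R): none → +0.
Negative (D, E): E1, E3, E5, D9, D17 → −5.
The N-terminus (+1) and C-terminus (−1) cancel.
Net charge = (+0) + (−5) = −5.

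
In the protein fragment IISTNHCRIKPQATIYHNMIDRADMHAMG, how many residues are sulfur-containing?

4

Cysteine (C, thiol) and methionine (M, thioether) are the two sulfur-containing amino acids.
Matching residues: C7, M19, M25, M28.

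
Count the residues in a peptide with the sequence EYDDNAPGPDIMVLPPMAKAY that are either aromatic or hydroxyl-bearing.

2

Aromatic: F, W, Y. Hydroxyl-bearing: S, T, Y.
Aromatic residues here: Y2, Y21 (2).
Hydroxyl-bearing residues here: Y2, Y21 (2).
Y is in both groups, so the 2 Y residues must not be double-counted.
Total = 2 + 2 − 2 = 2.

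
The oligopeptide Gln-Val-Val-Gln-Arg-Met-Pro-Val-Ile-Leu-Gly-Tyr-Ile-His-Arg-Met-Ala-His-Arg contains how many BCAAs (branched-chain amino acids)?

6

V, L, and I make up the branched-chain aliphatic group.
Matching residues: Val2, Val3, Val8, Ile9, Leu10, Ile13.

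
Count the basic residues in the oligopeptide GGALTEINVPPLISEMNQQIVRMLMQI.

1

K, R, and H are the three residues with basic side chains (ε-amine, guanidinium, and imidazole respectively).
Matching residues: R22.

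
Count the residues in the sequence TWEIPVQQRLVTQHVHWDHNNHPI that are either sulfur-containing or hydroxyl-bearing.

Sulfur-containing: C, M. Hydroxyl-bearing: S, T, Y.
Sulfur-containing residues here: none (0).
Hydroxyl-bearing residues here: T1, T12 (2).
The two groups share no amino acid, so total = 0 + 2 = 2.

2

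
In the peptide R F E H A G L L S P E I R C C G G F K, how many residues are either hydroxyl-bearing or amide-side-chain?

1

Hydroxyl-bearing: S, T, Y. Amide-side-chain: N, Q.
Hydroxyl-bearing residues here: S9 (1).
Amide-side-chain residues here: none (0).
The two groups share no amino acid, so total = 1 + 0 = 1.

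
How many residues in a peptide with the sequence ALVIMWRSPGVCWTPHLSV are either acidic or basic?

2

Acidic: D, E. Basic: H, K, R.
Acidic residues here: none (0).
Basic residues here: R7, H16 (2).
The two groups share no amino acid, so total = 0 + 2 = 2.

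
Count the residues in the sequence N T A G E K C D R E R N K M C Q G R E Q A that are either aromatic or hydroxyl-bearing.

1

Aromatic: F, W, Y. Hydroxyl-bearing: S, T, Y.
Aromatic residues here: none (0).
Hydroxyl-bearing residues here: T2 (1).
(Y belongs to both groups, but none appear in this sequence.) Total = 0 + 1 = 1.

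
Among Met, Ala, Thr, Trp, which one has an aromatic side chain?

Phenylalanine (F), tryptophan (W), and tyrosine (Y) have aromatic ring side chains.
Of the listed options, only Trp belongs to this group.

Trp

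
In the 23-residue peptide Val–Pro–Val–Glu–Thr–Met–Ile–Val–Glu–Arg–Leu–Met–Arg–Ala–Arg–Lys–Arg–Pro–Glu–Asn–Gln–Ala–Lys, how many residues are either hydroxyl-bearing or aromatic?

1

Hydroxyl-bearing: S, T, Y. Aromatic: F, W, Y.
Hydroxyl-bearing residues here: Thr5 (1).
Aromatic residues here: none (0).
(Y belongs to both groups, but none appear in this sequence.) Total = 1 + 0 = 1.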